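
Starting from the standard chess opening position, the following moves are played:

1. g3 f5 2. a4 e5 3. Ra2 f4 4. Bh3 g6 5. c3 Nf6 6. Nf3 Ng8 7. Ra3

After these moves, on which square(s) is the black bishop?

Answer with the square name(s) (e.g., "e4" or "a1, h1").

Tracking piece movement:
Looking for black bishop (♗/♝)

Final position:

  a b c d e f g h
  ─────────────────
8│♜ ♞ ♝ ♛ ♚ ♝ ♞ ♜│8
7│♟ ♟ ♟ ♟ · · · ♟│7
6│· · · · · · ♟ ·│6
5│· · · · ♟ · · ·│5
4│♙ · · · · ♟ · ·│4
3│♖ · ♙ · · ♘ ♙ ♗│3
2│· ♙ · ♙ ♙ ♙ · ♙│2
1│· ♘ ♗ ♕ ♔ · · ♖│1
  ─────────────────
  a b c d e f g h


c8, f8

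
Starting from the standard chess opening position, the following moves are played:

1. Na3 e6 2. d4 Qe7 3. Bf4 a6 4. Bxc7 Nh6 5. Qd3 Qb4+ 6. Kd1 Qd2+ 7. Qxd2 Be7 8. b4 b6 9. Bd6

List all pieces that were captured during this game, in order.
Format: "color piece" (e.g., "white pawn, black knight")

Tracking captures:
  Bxc7: captured black pawn
  Qxd2: captured black queen

black pawn, black queen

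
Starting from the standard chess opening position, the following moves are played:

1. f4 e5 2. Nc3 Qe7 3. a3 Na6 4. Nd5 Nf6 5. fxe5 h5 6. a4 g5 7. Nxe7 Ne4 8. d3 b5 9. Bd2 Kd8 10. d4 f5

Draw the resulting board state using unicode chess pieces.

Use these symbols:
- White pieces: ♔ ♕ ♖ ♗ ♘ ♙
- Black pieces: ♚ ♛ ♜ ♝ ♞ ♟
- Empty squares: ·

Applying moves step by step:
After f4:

♜ ♞ ♝ ♛ ♚ ♝ ♞ ♜
♟ ♟ ♟ ♟ ♟ ♟ ♟ ♟
· · · · · · · ·
· · · · · · · ·
· · · · · ♙ · ·
· · · · · · · ·
♙ ♙ ♙ ♙ ♙ · ♙ ♙
♖ ♘ ♗ ♕ ♔ ♗ ♘ ♖


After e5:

♜ ♞ ♝ ♛ ♚ ♝ ♞ ♜
♟ ♟ ♟ ♟ · ♟ ♟ ♟
· · · · · · · ·
· · · · ♟ · · ·
· · · · · ♙ · ·
· · · · · · · ·
♙ ♙ ♙ ♙ ♙ · ♙ ♙
♖ ♘ ♗ ♕ ♔ ♗ ♘ ♖


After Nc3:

♜ ♞ ♝ ♛ ♚ ♝ ♞ ♜
♟ ♟ ♟ ♟ · ♟ ♟ ♟
· · · · · · · ·
· · · · ♟ · · ·
· · · · · ♙ · ·
· · ♘ · · · · ·
♙ ♙ ♙ ♙ ♙ · ♙ ♙
♖ · ♗ ♕ ♔ ♗ ♘ ♖


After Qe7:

♜ ♞ ♝ · ♚ ♝ ♞ ♜
♟ ♟ ♟ ♟ ♛ ♟ ♟ ♟
· · · · · · · ·
· · · · ♟ · · ·
· · · · · ♙ · ·
· · ♘ · · · · ·
♙ ♙ ♙ ♙ ♙ · ♙ ♙
♖ · ♗ ♕ ♔ ♗ ♘ ♖


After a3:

♜ ♞ ♝ · ♚ ♝ ♞ ♜
♟ ♟ ♟ ♟ ♛ ♟ ♟ ♟
· · · · · · · ·
· · · · ♟ · · ·
· · · · · ♙ · ·
♙ · ♘ · · · · ·
· ♙ ♙ ♙ ♙ · ♙ ♙
♖ · ♗ ♕ ♔ ♗ ♘ ♖


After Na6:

♜ · ♝ · ♚ ♝ ♞ ♜
♟ ♟ ♟ ♟ ♛ ♟ ♟ ♟
♞ · · · · · · ·
· · · · ♟ · · ·
· · · · · ♙ · ·
♙ · ♘ · · · · ·
· ♙ ♙ ♙ ♙ · ♙ ♙
♖ · ♗ ♕ ♔ ♗ ♘ ♖


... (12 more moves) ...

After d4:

♜ · ♝ ♚ · ♝ · ♜
♟ · ♟ ♟ ♘ ♟ · ·
♞ · · · · · · ·
· ♟ · · ♙ · ♟ ♟
♙ · · ♙ ♞ · · ·
· · · · · · · ·
· ♙ ♙ ♗ ♙ · ♙ ♙
♖ · · ♕ ♔ ♗ ♘ ♖


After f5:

♜ · ♝ ♚ · ♝ · ♜
♟ · ♟ ♟ ♘ · · ·
♞ · · · · · · ·
· ♟ · · ♙ ♟ ♟ ♟
♙ · · ♙ ♞ · · ·
· · · · · · · ·
· ♙ ♙ ♗ ♙ · ♙ ♙
♖ · · ♕ ♔ ♗ ♘ ♖



  a b c d e f g h
  ─────────────────
8│♜ · ♝ ♚ · ♝ · ♜│8
7│♟ · ♟ ♟ ♘ · · ·│7
6│♞ · · · · · · ·│6
5│· ♟ · · ♙ ♟ ♟ ♟│5
4│♙ · · ♙ ♞ · · ·│4
3│· · · · · · · ·│3
2│· ♙ ♙ ♗ ♙ · ♙ ♙│2
1│♖ · · ♕ ♔ ♗ ♘ ♖│1
  ─────────────────
  a b c d e f g h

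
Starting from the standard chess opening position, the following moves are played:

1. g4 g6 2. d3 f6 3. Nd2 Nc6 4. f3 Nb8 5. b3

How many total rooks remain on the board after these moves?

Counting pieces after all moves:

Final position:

  a b c d e f g h
  ─────────────────
8│♜ ♞ ♝ ♛ ♚ ♝ ♞ ♜│8
7│♟ ♟ ♟ ♟ ♟ · · ♟│7
6│· · · · · ♟ ♟ ·│6
5│· · · · · · · ·│5
4│· · · · · · ♙ ·│4
3│· ♙ · ♙ · ♙ · ·│3
2│♙ · ♙ ♘ ♙ · · ♙│2
1│♖ · ♗ ♕ ♔ ♗ ♘ ♖│1
  ─────────────────
  a b c d e f g h


4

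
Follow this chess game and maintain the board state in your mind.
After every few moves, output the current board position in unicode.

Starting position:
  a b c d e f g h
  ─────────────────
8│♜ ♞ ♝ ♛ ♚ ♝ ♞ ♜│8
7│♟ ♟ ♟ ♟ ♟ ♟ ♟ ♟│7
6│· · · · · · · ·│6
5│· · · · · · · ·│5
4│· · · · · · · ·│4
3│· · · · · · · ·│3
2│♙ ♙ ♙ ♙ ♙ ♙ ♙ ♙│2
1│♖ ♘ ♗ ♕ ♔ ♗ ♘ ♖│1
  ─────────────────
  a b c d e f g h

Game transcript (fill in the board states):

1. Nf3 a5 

  a b c d e f g h
  ─────────────────
8│♜ ♞ ♝ ♛ ♚ ♝ ♞ ♜│8
7│· ♟ ♟ ♟ ♟ ♟ ♟ ♟│7
6│· · · · · · · ·│6
5│♟ · · · · · · ·│5
4│· · · · · · · ·│4
3│· · · · · ♘ · ·│3
2│♙ ♙ ♙ ♙ ♙ ♙ ♙ ♙│2
1│♖ ♘ ♗ ♕ ♔ ♗ · ♖│1
  ─────────────────
  a b c d e f g h

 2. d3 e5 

  a b c d e f g h
  ─────────────────
8│♜ ♞ ♝ ♛ ♚ ♝ ♞ ♜│8
7│· ♟ ♟ ♟ · ♟ ♟ ♟│7
6│· · · · · · · ·│6
5│♟ · · · ♟ · · ·│5
4│· · · · · · · ·│4
3│· · · ♙ · ♘ · ·│3
2│♙ ♙ ♙ · ♙ ♙ ♙ ♙│2
1│♖ ♘ ♗ ♕ ♔ ♗ · ♖│1
  ─────────────────
  a b c d e f g h

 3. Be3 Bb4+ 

  a b c d e f g h
  ─────────────────
8│♜ ♞ ♝ ♛ ♚ · ♞ ♜│8
7│· ♟ ♟ ♟ · ♟ ♟ ♟│7
6│· · · · · · · ·│6
5│♟ · · · ♟ · · ·│5
4│· ♝ · · · · · ·│4
3│· · · ♙ ♗ ♘ · ·│3
2│♙ ♙ ♙ · ♙ ♙ ♙ ♙│2
1│♖ ♘ · ♕ ♔ ♗ · ♖│1
  ─────────────────
  a b c d e f g h

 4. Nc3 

  a b c d e f g h
  ─────────────────
8│♜ ♞ ♝ ♛ ♚ · ♞ ♜│8
7│· ♟ ♟ ♟ · ♟ ♟ ♟│7
6│· · · · · · · ·│6
5│♟ · · · ♟ · · ·│5
4│· ♝ · · · · · ·│4
3│· · ♘ ♙ ♗ ♘ · ·│3
2│♙ ♙ ♙ · ♙ ♙ ♙ ♙│2
1│♖ · · ♕ ♔ ♗ · ♖│1
  ─────────────────
  a b c d e f g h


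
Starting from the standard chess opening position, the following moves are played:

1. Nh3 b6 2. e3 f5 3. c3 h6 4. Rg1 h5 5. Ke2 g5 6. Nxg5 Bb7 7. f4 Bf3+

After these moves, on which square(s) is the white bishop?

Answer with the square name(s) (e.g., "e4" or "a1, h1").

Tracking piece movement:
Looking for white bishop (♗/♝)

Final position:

  a b c d e f g h
  ─────────────────
8│♜ ♞ · ♛ ♚ ♝ ♞ ♜│8
7│♟ · ♟ ♟ ♟ · · ·│7
6│· ♟ · · · · · ·│6
5│· · · · · ♟ ♘ ♟│5
4│· · · · · ♙ · ·│4
3│· · ♙ · ♙ ♝ · ·│3
2│♙ ♙ · ♙ ♔ · ♙ ♙│2
1│♖ ♘ ♗ ♕ · ♗ ♖ ·│1
  ─────────────────
  a b c d e f g h


c1, f1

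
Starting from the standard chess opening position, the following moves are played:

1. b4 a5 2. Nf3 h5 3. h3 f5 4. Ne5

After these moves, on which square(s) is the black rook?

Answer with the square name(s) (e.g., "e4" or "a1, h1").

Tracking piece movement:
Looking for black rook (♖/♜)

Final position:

  a b c d e f g h
  ─────────────────
8│♜ ♞ ♝ ♛ ♚ ♝ ♞ ♜│8
7│· ♟ ♟ ♟ ♟ · ♟ ·│7
6│· · · · · · · ·│6
5│♟ · · · ♘ ♟ · ♟│5
4│· ♙ · · · · · ·│4
3│· · · · · · · ♙│3
2│♙ · ♙ ♙ ♙ ♙ ♙ ·│2
1│♖ ♘ ♗ ♕ ♔ ♗ · ♖│1
  ─────────────────
  a b c d e f g h


a8, h8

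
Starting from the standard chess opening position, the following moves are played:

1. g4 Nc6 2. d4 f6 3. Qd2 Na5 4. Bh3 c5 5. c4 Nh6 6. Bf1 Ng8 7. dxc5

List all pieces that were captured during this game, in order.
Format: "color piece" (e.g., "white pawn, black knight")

Tracking captures:
  dxc5: captured black pawn

black pawn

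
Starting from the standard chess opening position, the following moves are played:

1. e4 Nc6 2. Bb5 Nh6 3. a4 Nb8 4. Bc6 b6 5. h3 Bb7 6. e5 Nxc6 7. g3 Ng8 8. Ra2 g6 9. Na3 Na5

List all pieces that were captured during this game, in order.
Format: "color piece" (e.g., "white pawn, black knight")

Tracking captures:
  Nxc6: captured white bishop

white bishop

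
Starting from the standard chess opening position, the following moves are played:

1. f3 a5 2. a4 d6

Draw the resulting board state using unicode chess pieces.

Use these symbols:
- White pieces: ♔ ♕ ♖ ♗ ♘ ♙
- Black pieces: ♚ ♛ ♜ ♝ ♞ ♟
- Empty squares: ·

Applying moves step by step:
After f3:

♜ ♞ ♝ ♛ ♚ ♝ ♞ ♜
♟ ♟ ♟ ♟ ♟ ♟ ♟ ♟
· · · · · · · ·
· · · · · · · ·
· · · · · · · ·
· · · · · ♙ · ·
♙ ♙ ♙ ♙ ♙ · ♙ ♙
♖ ♘ ♗ ♕ ♔ ♗ ♘ ♖


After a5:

♜ ♞ ♝ ♛ ♚ ♝ ♞ ♜
· ♟ ♟ ♟ ♟ ♟ ♟ ♟
· · · · · · · ·
♟ · · · · · · ·
· · · · · · · ·
· · · · · ♙ · ·
♙ ♙ ♙ ♙ ♙ · ♙ ♙
♖ ♘ ♗ ♕ ♔ ♗ ♘ ♖


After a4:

♜ ♞ ♝ ♛ ♚ ♝ ♞ ♜
· ♟ ♟ ♟ ♟ ♟ ♟ ♟
· · · · · · · ·
♟ · · · · · · ·
♙ · · · · · · ·
· · · · · ♙ · ·
· ♙ ♙ ♙ ♙ · ♙ ♙
♖ ♘ ♗ ♕ ♔ ♗ ♘ ♖


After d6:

♜ ♞ ♝ ♛ ♚ ♝ ♞ ♜
· ♟ ♟ · ♟ ♟ ♟ ♟
· · · ♟ · · · ·
♟ · · · · · · ·
♙ · · · · · · ·
· · · · · ♙ · ·
· ♙ ♙ ♙ ♙ · ♙ ♙
♖ ♘ ♗ ♕ ♔ ♗ ♘ ♖



  a b c d e f g h
  ─────────────────
8│♜ ♞ ♝ ♛ ♚ ♝ ♞ ♜│8
7│· ♟ ♟ · ♟ ♟ ♟ ♟│7
6│· · · ♟ · · · ·│6
5│♟ · · · · · · ·│5
4│♙ · · · · · · ·│4
3│· · · · · ♙ · ·│3
2│· ♙ ♙ ♙ ♙ · ♙ ♙│2
1│♖ ♘ ♗ ♕ ♔ ♗ ♘ ♖│1
  ─────────────────
  a b c d e f g h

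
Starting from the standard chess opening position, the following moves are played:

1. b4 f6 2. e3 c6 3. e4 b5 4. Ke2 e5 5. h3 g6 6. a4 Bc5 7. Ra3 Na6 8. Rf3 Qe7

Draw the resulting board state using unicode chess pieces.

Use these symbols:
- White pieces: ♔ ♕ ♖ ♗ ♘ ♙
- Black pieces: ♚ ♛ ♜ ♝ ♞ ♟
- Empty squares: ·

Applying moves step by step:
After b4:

♜ ♞ ♝ ♛ ♚ ♝ ♞ ♜
♟ ♟ ♟ ♟ ♟ ♟ ♟ ♟
· · · · · · · ·
· · · · · · · ·
· ♙ · · · · · ·
· · · · · · · ·
♙ · ♙ ♙ ♙ ♙ ♙ ♙
♖ ♘ ♗ ♕ ♔ ♗ ♘ ♖


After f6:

♜ ♞ ♝ ♛ ♚ ♝ ♞ ♜
♟ ♟ ♟ ♟ ♟ · ♟ ♟
· · · · · ♟ · ·
· · · · · · · ·
· ♙ · · · · · ·
· · · · · · · ·
♙ · ♙ ♙ ♙ ♙ ♙ ♙
♖ ♘ ♗ ♕ ♔ ♗ ♘ ♖


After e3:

♜ ♞ ♝ ♛ ♚ ♝ ♞ ♜
♟ ♟ ♟ ♟ ♟ · ♟ ♟
· · · · · ♟ · ·
· · · · · · · ·
· ♙ · · · · · ·
· · · · ♙ · · ·
♙ · ♙ ♙ · ♙ ♙ ♙
♖ ♘ ♗ ♕ ♔ ♗ ♘ ♖


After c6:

♜ ♞ ♝ ♛ ♚ ♝ ♞ ♜
♟ ♟ · ♟ ♟ · ♟ ♟
· · ♟ · · ♟ · ·
· · · · · · · ·
· ♙ · · · · · ·
· · · · ♙ · · ·
♙ · ♙ ♙ · ♙ ♙ ♙
♖ ♘ ♗ ♕ ♔ ♗ ♘ ♖


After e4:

♜ ♞ ♝ ♛ ♚ ♝ ♞ ♜
♟ ♟ · ♟ ♟ · ♟ ♟
· · ♟ · · ♟ · ·
· · · · · · · ·
· ♙ · · ♙ · · ·
· · · · · · · ·
♙ · ♙ ♙ · ♙ ♙ ♙
♖ ♘ ♗ ♕ ♔ ♗ ♘ ♖


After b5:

♜ ♞ ♝ ♛ ♚ ♝ ♞ ♜
♟ · · ♟ ♟ · ♟ ♟
· · ♟ · · ♟ · ·
· ♟ · · · · · ·
· ♙ · · ♙ · · ·
· · · · · · · ·
♙ · ♙ ♙ · ♙ ♙ ♙
♖ ♘ ♗ ♕ ♔ ♗ ♘ ♖


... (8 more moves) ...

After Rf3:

♜ · ♝ ♛ ♚ · ♞ ♜
♟ · · ♟ · · · ♟
♞ · ♟ · · ♟ ♟ ·
· ♟ ♝ · ♟ · · ·
♙ ♙ · · ♙ · · ·
· · · · · ♖ · ♙
· · ♙ ♙ ♔ ♙ ♙ ·
· ♘ ♗ ♕ · ♗ ♘ ♖


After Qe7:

♜ · ♝ · ♚ · ♞ ♜
♟ · · ♟ ♛ · · ♟
♞ · ♟ · · ♟ ♟ ·
· ♟ ♝ · ♟ · · ·
♙ ♙ · · ♙ · · ·
· · · · · ♖ · ♙
· · ♙ ♙ ♔ ♙ ♙ ·
· ♘ ♗ ♕ · ♗ ♘ ♖



  a b c d e f g h
  ─────────────────
8│♜ · ♝ · ♚ · ♞ ♜│8
7│♟ · · ♟ ♛ · · ♟│7
6│♞ · ♟ · · ♟ ♟ ·│6
5│· ♟ ♝ · ♟ · · ·│5
4│♙ ♙ · · ♙ · · ·│4
3│· · · · · ♖ · ♙│3
2│· · ♙ ♙ ♔ ♙ ♙ ·│2
1│· ♘ ♗ ♕ · ♗ ♘ ♖│1
  ─────────────────
  a b c d e f g h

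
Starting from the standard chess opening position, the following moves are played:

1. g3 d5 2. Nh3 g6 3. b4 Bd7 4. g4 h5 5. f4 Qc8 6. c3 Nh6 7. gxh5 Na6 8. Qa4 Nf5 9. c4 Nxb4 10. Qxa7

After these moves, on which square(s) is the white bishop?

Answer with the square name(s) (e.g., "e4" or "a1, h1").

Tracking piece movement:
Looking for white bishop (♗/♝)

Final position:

  a b c d e f g h
  ─────────────────
8│♜ · ♛ · ♚ ♝ · ♜│8
7│♕ ♟ ♟ ♝ ♟ ♟ · ·│7
6│· · · · · · ♟ ·│6
5│· · · ♟ · ♞ · ♙│5
4│· ♞ ♙ · · ♙ · ·│4
3│· · · · · · · ♘│3
2│♙ · · ♙ ♙ · · ♙│2
1│♖ ♘ ♗ · ♔ ♗ · ♖│1
  ─────────────────
  a b c d e f g h


c1, f1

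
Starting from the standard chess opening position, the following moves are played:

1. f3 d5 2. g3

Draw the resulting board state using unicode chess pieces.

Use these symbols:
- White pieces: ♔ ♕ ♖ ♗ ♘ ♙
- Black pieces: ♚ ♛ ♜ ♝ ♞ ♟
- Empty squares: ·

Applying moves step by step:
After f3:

♜ ♞ ♝ ♛ ♚ ♝ ♞ ♜
♟ ♟ ♟ ♟ ♟ ♟ ♟ ♟
· · · · · · · ·
· · · · · · · ·
· · · · · · · ·
· · · · · ♙ · ·
♙ ♙ ♙ ♙ ♙ · ♙ ♙
♖ ♘ ♗ ♕ ♔ ♗ ♘ ♖


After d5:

♜ ♞ ♝ ♛ ♚ ♝ ♞ ♜
♟ ♟ ♟ · ♟ ♟ ♟ ♟
· · · · · · · ·
· · · ♟ · · · ·
· · · · · · · ·
· · · · · ♙ · ·
♙ ♙ ♙ ♙ ♙ · ♙ ♙
♖ ♘ ♗ ♕ ♔ ♗ ♘ ♖


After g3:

♜ ♞ ♝ ♛ ♚ ♝ ♞ ♜
♟ ♟ ♟ · ♟ ♟ ♟ ♟
· · · · · · · ·
· · · ♟ · · · ·
· · · · · · · ·
· · · · · ♙ ♙ ·
♙ ♙ ♙ ♙ ♙ · · ♙
♖ ♘ ♗ ♕ ♔ ♗ ♘ ♖



  a b c d e f g h
  ─────────────────
8│♜ ♞ ♝ ♛ ♚ ♝ ♞ ♜│8
7│♟ ♟ ♟ · ♟ ♟ ♟ ♟│7
6│· · · · · · · ·│6
5│· · · ♟ · · · ·│5
4│· · · · · · · ·│4
3│· · · · · ♙ ♙ ·│3
2│♙ ♙ ♙ ♙ ♙ · · ♙│2
1│♖ ♘ ♗ ♕ ♔ ♗ ♘ ♖│1
  ─────────────────
  a b c d e f g h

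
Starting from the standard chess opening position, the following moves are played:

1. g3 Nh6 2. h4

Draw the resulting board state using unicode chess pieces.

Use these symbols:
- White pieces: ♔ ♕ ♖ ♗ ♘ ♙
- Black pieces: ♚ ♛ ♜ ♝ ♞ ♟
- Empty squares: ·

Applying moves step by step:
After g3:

♜ ♞ ♝ ♛ ♚ ♝ ♞ ♜
♟ ♟ ♟ ♟ ♟ ♟ ♟ ♟
· · · · · · · ·
· · · · · · · ·
· · · · · · · ·
· · · · · · ♙ ·
♙ ♙ ♙ ♙ ♙ ♙ · ♙
♖ ♘ ♗ ♕ ♔ ♗ ♘ ♖


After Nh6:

♜ ♞ ♝ ♛ ♚ ♝ · ♜
♟ ♟ ♟ ♟ ♟ ♟ ♟ ♟
· · · · · · · ♞
· · · · · · · ·
· · · · · · · ·
· · · · · · ♙ ·
♙ ♙ ♙ ♙ ♙ ♙ · ♙
♖ ♘ ♗ ♕ ♔ ♗ ♘ ♖


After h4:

♜ ♞ ♝ ♛ ♚ ♝ · ♜
♟ ♟ ♟ ♟ ♟ ♟ ♟ ♟
· · · · · · · ♞
· · · · · · · ·
· · · · · · · ♙
· · · · · · ♙ ·
♙ ♙ ♙ ♙ ♙ ♙ · ·
♖ ♘ ♗ ♕ ♔ ♗ ♘ ♖



  a b c d e f g h
  ─────────────────
8│♜ ♞ ♝ ♛ ♚ ♝ · ♜│8
7│♟ ♟ ♟ ♟ ♟ ♟ ♟ ♟│7
6│· · · · · · · ♞│6
5│· · · · · · · ·│5
4│· · · · · · · ♙│4
3│· · · · · · ♙ ·│3
2│♙ ♙ ♙ ♙ ♙ ♙ · ·│2
1│♖ ♘ ♗ ♕ ♔ ♗ ♘ ♖│1
  ─────────────────
  a b c d e f g h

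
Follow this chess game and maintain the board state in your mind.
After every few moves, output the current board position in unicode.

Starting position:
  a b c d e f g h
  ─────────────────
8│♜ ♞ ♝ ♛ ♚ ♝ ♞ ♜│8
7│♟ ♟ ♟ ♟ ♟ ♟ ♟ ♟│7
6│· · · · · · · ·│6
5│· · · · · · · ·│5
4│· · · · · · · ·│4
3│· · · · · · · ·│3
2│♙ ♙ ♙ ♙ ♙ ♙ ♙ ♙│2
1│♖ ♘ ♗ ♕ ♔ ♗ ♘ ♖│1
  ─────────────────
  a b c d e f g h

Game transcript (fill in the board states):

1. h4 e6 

  a b c d e f g h
  ─────────────────
8│♜ ♞ ♝ ♛ ♚ ♝ ♞ ♜│8
7│♟ ♟ ♟ ♟ · ♟ ♟ ♟│7
6│· · · · ♟ · · ·│6
5│· · · · · · · ·│5
4│· · · · · · · ♙│4
3│· · · · · · · ·│3
2│♙ ♙ ♙ ♙ ♙ ♙ ♙ ·│2
1│♖ ♘ ♗ ♕ ♔ ♗ ♘ ♖│1
  ─────────────────
  a b c d e f g h

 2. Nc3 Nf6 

  a b c d e f g h
  ─────────────────
8│♜ ♞ ♝ ♛ ♚ ♝ · ♜│8
7│♟ ♟ ♟ ♟ · ♟ ♟ ♟│7
6│· · · · ♟ ♞ · ·│6
5│· · · · · · · ·│5
4│· · · · · · · ♙│4
3│· · ♘ · · · · ·│3
2│♙ ♙ ♙ ♙ ♙ ♙ ♙ ·│2
1│♖ · ♗ ♕ ♔ ♗ ♘ ♖│1
  ─────────────────
  a b c d e f g h

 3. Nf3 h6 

  a b c d e f g h
  ─────────────────
8│♜ ♞ ♝ ♛ ♚ ♝ · ♜│8
7│♟ ♟ ♟ ♟ · ♟ ♟ ·│7
6│· · · · ♟ ♞ · ♟│6
5│· · · · · · · ·│5
4│· · · · · · · ♙│4
3│· · ♘ · · ♘ · ·│3
2│♙ ♙ ♙ ♙ ♙ ♙ ♙ ·│2
1│♖ · ♗ ♕ ♔ ♗ · ♖│1
  ─────────────────
  a b c d e f g h

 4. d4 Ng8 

  a b c d e f g h
  ─────────────────
8│♜ ♞ ♝ ♛ ♚ ♝ ♞ ♜│8
7│♟ ♟ ♟ ♟ · ♟ ♟ ·│7
6│· · · · ♟ · · ♟│6
5│· · · · · · · ·│5
4│· · · ♙ · · · ♙│4
3│· · ♘ · · ♘ · ·│3
2│♙ ♙ ♙ · ♙ ♙ ♙ ·│2
1│♖ · ♗ ♕ ♔ ♗ · ♖│1
  ─────────────────
  a b c d e f g h

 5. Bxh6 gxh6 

  a b c d e f g h
  ─────────────────
8│♜ ♞ ♝ ♛ ♚ ♝ ♞ ♜│8
7│♟ ♟ ♟ ♟ · ♟ · ·│7
6│· · · · ♟ · · ♟│6
5│· · · · · · · ·│5
4│· · · ♙ · · · ♙│4
3│· · ♘ · · ♘ · ·│3
2│♙ ♙ ♙ · ♙ ♙ ♙ ·│2
1│♖ · · ♕ ♔ ♗ · ♖│1
  ─────────────────
  a b c d e f g h



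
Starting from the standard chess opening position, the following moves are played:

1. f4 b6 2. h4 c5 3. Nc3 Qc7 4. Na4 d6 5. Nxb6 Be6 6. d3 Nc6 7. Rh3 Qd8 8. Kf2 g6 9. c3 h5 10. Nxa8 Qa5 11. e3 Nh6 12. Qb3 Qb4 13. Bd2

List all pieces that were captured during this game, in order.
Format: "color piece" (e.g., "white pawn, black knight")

Tracking captures:
  Nxb6: captured black pawn
  Nxa8: captured black rook

black pawn, black rook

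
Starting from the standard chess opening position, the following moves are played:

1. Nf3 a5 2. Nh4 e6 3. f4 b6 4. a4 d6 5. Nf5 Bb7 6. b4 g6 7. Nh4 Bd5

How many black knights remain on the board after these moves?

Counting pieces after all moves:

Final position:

  a b c d e f g h
  ─────────────────
8│♜ ♞ · ♛ ♚ ♝ ♞ ♜│8
7│· · ♟ · · ♟ · ♟│7
6│· ♟ · ♟ ♟ · ♟ ·│6
5│♟ · · ♝ · · · ·│5
4│♙ ♙ · · · ♙ · ♘│4
3│· · · · · · · ·│3
2│· · ♙ ♙ ♙ · ♙ ♙│2
1│♖ ♘ ♗ ♕ ♔ ♗ · ♖│1
  ─────────────────
  a b c d e f g h


2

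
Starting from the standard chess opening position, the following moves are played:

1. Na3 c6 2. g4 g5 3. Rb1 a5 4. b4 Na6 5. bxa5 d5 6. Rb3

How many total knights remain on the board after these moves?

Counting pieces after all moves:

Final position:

  a b c d e f g h
  ─────────────────
8│♜ · ♝ ♛ ♚ ♝ ♞ ♜│8
7│· ♟ · · ♟ ♟ · ♟│7
6│♞ · ♟ · · · · ·│6
5│♙ · · ♟ · · ♟ ·│5
4│· · · · · · ♙ ·│4
3│♘ ♖ · · · · · ·│3
2│♙ · ♙ ♙ ♙ ♙ · ♙│2
1│· · ♗ ♕ ♔ ♗ ♘ ♖│1
  ─────────────────
  a b c d e f g h


4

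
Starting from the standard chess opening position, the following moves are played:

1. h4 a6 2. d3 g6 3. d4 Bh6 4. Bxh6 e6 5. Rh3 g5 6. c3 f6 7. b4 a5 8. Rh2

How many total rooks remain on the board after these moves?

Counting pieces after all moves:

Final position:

  a b c d e f g h
  ─────────────────
8│♜ ♞ ♝ ♛ ♚ · ♞ ♜│8
7│· ♟ ♟ ♟ · · · ♟│7
6│· · · · ♟ ♟ · ♗│6
5│♟ · · · · · ♟ ·│5
4│· ♙ · ♙ · · · ♙│4
3│· · ♙ · · · · ·│3
2│♙ · · · ♙ ♙ ♙ ♖│2
1│♖ ♘ · ♕ ♔ ♗ ♘ ·│1
  ─────────────────
  a b c d e f g h


4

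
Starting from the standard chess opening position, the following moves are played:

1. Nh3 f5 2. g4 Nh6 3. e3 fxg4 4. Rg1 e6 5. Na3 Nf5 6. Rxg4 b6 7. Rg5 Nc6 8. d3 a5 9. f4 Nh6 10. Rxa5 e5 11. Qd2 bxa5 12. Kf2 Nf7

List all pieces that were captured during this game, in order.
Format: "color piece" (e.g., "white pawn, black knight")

Tracking captures:
  fxg4: captured white pawn
  Rxg4: captured black pawn
  Rxa5: captured black pawn
  bxa5: captured white rook

white pawn, black pawn, black pawn, white rook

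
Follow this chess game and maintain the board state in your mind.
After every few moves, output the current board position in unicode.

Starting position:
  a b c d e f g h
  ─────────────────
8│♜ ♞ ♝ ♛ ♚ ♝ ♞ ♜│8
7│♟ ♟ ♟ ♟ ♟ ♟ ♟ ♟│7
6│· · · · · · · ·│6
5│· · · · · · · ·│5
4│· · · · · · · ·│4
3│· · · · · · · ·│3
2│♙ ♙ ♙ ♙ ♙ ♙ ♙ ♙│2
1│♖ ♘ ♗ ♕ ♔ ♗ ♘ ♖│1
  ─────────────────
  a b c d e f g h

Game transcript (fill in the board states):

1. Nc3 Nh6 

  a b c d e f g h
  ─────────────────
8│♜ ♞ ♝ ♛ ♚ ♝ · ♜│8
7│♟ ♟ ♟ ♟ ♟ ♟ ♟ ♟│7
6│· · · · · · · ♞│6
5│· · · · · · · ·│5
4│· · · · · · · ·│4
3│· · ♘ · · · · ·│3
2│♙ ♙ ♙ ♙ ♙ ♙ ♙ ♙│2
1│♖ · ♗ ♕ ♔ ♗ ♘ ♖│1
  ─────────────────
  a b c d e f g h

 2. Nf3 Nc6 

  a b c d e f g h
  ─────────────────
8│♜ · ♝ ♛ ♚ ♝ · ♜│8
7│♟ ♟ ♟ ♟ ♟ ♟ ♟ ♟│7
6│· · ♞ · · · · ♞│6
5│· · · · · · · ·│5
4│· · · · · · · ·│4
3│· · ♘ · · ♘ · ·│3
2│♙ ♙ ♙ ♙ ♙ ♙ ♙ ♙│2
1│♖ · ♗ ♕ ♔ ♗ · ♖│1
  ─────────────────
  a b c d e f g h

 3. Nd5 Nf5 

  a b c d e f g h
  ─────────────────
8│♜ · ♝ ♛ ♚ ♝ · ♜│8
7│♟ ♟ ♟ ♟ ♟ ♟ ♟ ♟│7
6│· · ♞ · · · · ·│6
5│· · · ♘ · ♞ · ·│5
4│· · · · · · · ·│4
3│· · · · · ♘ · ·│3
2│♙ ♙ ♙ ♙ ♙ ♙ ♙ ♙│2
1│♖ · ♗ ♕ ♔ ♗ · ♖│1
  ─────────────────
  a b c d e f g h



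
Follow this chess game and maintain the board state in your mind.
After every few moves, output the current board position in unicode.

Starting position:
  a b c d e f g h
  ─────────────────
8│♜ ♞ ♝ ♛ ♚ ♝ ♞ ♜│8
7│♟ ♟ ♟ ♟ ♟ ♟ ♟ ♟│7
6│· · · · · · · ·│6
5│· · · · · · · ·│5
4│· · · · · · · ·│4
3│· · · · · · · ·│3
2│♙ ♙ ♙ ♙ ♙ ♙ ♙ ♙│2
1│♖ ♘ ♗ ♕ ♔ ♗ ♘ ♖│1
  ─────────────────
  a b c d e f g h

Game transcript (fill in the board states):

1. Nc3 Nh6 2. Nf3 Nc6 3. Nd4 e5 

  a b c d e f g h
  ─────────────────
8│♜ · ♝ ♛ ♚ ♝ · ♜│8
7│♟ ♟ ♟ ♟ · ♟ ♟ ♟│7
6│· · ♞ · · · · ♞│6
5│· · · · ♟ · · ·│5
4│· · · ♘ · · · ·│4
3│· · ♘ · · · · ·│3
2│♙ ♙ ♙ ♙ ♙ ♙ ♙ ♙│2
1│♖ · ♗ ♕ ♔ ♗ · ♖│1
  ─────────────────
  a b c d e f g h

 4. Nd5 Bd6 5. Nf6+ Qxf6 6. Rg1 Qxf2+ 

  a b c d e f g h
  ─────────────────
8│♜ · ♝ · ♚ · · ♜│8
7│♟ ♟ ♟ ♟ · ♟ ♟ ♟│7
6│· · ♞ ♝ · · · ♞│6
5│· · · · ♟ · · ·│5
4│· · · ♘ · · · ·│4
3│· · · · · · · ·│3
2│♙ ♙ ♙ ♙ ♙ ♛ ♙ ♙│2
1│♖ · ♗ ♕ ♔ ♗ ♖ ·│1
  ─────────────────
  a b c d e f g h

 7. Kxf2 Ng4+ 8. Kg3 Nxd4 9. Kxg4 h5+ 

  a b c d e f g h
  ─────────────────
8│♜ · ♝ · ♚ · · ♜│8
7│♟ ♟ ♟ ♟ · ♟ ♟ ·│7
6│· · · ♝ · · · ·│6
5│· · · · ♟ · · ♟│5
4│· · · ♞ · · ♔ ·│4
3│· · · · · · · ·│3
2│♙ ♙ ♙ ♙ ♙ · ♙ ♙│2
1│♖ · ♗ ♕ · ♗ ♖ ·│1
  ─────────────────
  a b c d e f g h

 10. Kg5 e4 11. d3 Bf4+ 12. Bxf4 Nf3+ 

  a b c d e f g h
  ─────────────────
8│♜ · ♝ · ♚ · · ♜│8
7│♟ ♟ ♟ ♟ · ♟ ♟ ·│7
6│· · · · · · · ·│6
5│· · · · · · ♔ ♟│5
4│· · · · ♟ ♗ · ·│4
3│· · · ♙ · ♞ · ·│3
2│♙ ♙ ♙ · ♙ · ♙ ♙│2
1│♖ · · ♕ · ♗ ♖ ·│1
  ─────────────────
  a b c d e f g h

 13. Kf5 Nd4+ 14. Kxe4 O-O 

  a b c d e f g h
  ─────────────────
8│♜ · ♝ · · ♜ ♚ ·│8
7│♟ ♟ ♟ ♟ · ♟ ♟ ·│7
6│· · · · · · · ·│6
5│· · · · · · · ♟│5
4│· · · ♞ ♔ ♗ · ·│4
3│· · · ♙ · · · ·│3
2│♙ ♙ ♙ · ♙ · ♙ ♙│2
1│♖ · · ♕ · ♗ ♖ ·│1
  ─────────────────
  a b c d e f g h


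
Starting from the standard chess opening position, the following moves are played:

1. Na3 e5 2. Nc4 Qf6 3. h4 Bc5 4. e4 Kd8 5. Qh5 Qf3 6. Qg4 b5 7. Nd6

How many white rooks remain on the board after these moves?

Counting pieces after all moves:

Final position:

  a b c d e f g h
  ─────────────────
8│♜ ♞ ♝ ♚ · · ♞ ♜│8
7│♟ · ♟ ♟ · ♟ ♟ ♟│7
6│· · · ♘ · · · ·│6
5│· ♟ ♝ · ♟ · · ·│5
4│· · · · ♙ · ♕ ♙│4
3│· · · · · ♛ · ·│3
2│♙ ♙ ♙ ♙ · ♙ ♙ ·│2
1│♖ · ♗ · ♔ ♗ ♘ ♖│1
  ─────────────────
  a b c d e f g h


2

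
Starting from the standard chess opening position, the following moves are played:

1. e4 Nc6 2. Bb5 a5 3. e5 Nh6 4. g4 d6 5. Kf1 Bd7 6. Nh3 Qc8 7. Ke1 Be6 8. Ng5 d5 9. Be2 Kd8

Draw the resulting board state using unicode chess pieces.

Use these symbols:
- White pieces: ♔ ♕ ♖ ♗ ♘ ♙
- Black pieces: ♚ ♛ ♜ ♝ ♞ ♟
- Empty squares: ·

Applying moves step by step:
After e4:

♜ ♞ ♝ ♛ ♚ ♝ ♞ ♜
♟ ♟ ♟ ♟ ♟ ♟ ♟ ♟
· · · · · · · ·
· · · · · · · ·
· · · · ♙ · · ·
· · · · · · · ·
♙ ♙ ♙ ♙ · ♙ ♙ ♙
♖ ♘ ♗ ♕ ♔ ♗ ♘ ♖


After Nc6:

♜ · ♝ ♛ ♚ ♝ ♞ ♜
♟ ♟ ♟ ♟ ♟ ♟ ♟ ♟
· · ♞ · · · · ·
· · · · · · · ·
· · · · ♙ · · ·
· · · · · · · ·
♙ ♙ ♙ ♙ · ♙ ♙ ♙
♖ ♘ ♗ ♕ ♔ ♗ ♘ ♖


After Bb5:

♜ · ♝ ♛ ♚ ♝ ♞ ♜
♟ ♟ ♟ ♟ ♟ ♟ ♟ ♟
· · ♞ · · · · ·
· ♗ · · · · · ·
· · · · ♙ · · ·
· · · · · · · ·
♙ ♙ ♙ ♙ · ♙ ♙ ♙
♖ ♘ ♗ ♕ ♔ · ♘ ♖


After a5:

♜ · ♝ ♛ ♚ ♝ ♞ ♜
· ♟ ♟ ♟ ♟ ♟ ♟ ♟
· · ♞ · · · · ·
♟ ♗ · · · · · ·
· · · · ♙ · · ·
· · · · · · · ·
♙ ♙ ♙ ♙ · ♙ ♙ ♙
♖ ♘ ♗ ♕ ♔ · ♘ ♖


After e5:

♜ · ♝ ♛ ♚ ♝ ♞ ♜
· ♟ ♟ ♟ ♟ ♟ ♟ ♟
· · ♞ · · · · ·
♟ ♗ · · ♙ · · ·
· · · · · · · ·
· · · · · · · ·
♙ ♙ ♙ ♙ · ♙ ♙ ♙
♖ ♘ ♗ ♕ ♔ · ♘ ♖


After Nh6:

♜ · ♝ ♛ ♚ ♝ · ♜
· ♟ ♟ ♟ ♟ ♟ ♟ ♟
· · ♞ · · · · ♞
♟ ♗ · · ♙ · · ·
· · · · · · · ·
· · · · · · · ·
♙ ♙ ♙ ♙ · ♙ ♙ ♙
♖ ♘ ♗ ♕ ♔ · ♘ ♖


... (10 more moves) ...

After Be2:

♜ · ♛ · ♚ ♝ · ♜
· ♟ ♟ · ♟ ♟ ♟ ♟
· · ♞ · ♝ · · ♞
♟ · · ♟ ♙ · ♘ ·
· · · · · · ♙ ·
· · · · · · · ·
♙ ♙ ♙ ♙ ♗ ♙ · ♙
♖ ♘ ♗ ♕ ♔ · · ♖


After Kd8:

♜ · ♛ ♚ · ♝ · ♜
· ♟ ♟ · ♟ ♟ ♟ ♟
· · ♞ · ♝ · · ♞
♟ · · ♟ ♙ · ♘ ·
· · · · · · ♙ ·
· · · · · · · ·
♙ ♙ ♙ ♙ ♗ ♙ · ♙
♖ ♘ ♗ ♕ ♔ · · ♖



  a b c d e f g h
  ─────────────────
8│♜ · ♛ ♚ · ♝ · ♜│8
7│· ♟ ♟ · ♟ ♟ ♟ ♟│7
6│· · ♞ · ♝ · · ♞│6
5│♟ · · ♟ ♙ · ♘ ·│5
4│· · · · · · ♙ ·│4
3│· · · · · · · ·│3
2│♙ ♙ ♙ ♙ ♗ ♙ · ♙│2
1│♖ ♘ ♗ ♕ ♔ · · ♖│1
  ─────────────────
  a b c d e f g h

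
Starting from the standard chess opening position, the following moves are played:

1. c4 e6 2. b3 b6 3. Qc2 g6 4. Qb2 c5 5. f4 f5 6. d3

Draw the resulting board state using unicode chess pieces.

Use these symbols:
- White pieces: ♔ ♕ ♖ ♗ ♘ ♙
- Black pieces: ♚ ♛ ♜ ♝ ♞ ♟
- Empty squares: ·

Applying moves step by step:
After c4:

♜ ♞ ♝ ♛ ♚ ♝ ♞ ♜
♟ ♟ ♟ ♟ ♟ ♟ ♟ ♟
· · · · · · · ·
· · · · · · · ·
· · ♙ · · · · ·
· · · · · · · ·
♙ ♙ · ♙ ♙ ♙ ♙ ♙
♖ ♘ ♗ ♕ ♔ ♗ ♘ ♖


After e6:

♜ ♞ ♝ ♛ ♚ ♝ ♞ ♜
♟ ♟ ♟ ♟ · ♟ ♟ ♟
· · · · ♟ · · ·
· · · · · · · ·
· · ♙ · · · · ·
· · · · · · · ·
♙ ♙ · ♙ ♙ ♙ ♙ ♙
♖ ♘ ♗ ♕ ♔ ♗ ♘ ♖


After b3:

♜ ♞ ♝ ♛ ♚ ♝ ♞ ♜
♟ ♟ ♟ ♟ · ♟ ♟ ♟
· · · · ♟ · · ·
· · · · · · · ·
· · ♙ · · · · ·
· ♙ · · · · · ·
♙ · · ♙ ♙ ♙ ♙ ♙
♖ ♘ ♗ ♕ ♔ ♗ ♘ ♖


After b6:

♜ ♞ ♝ ♛ ♚ ♝ ♞ ♜
♟ · ♟ ♟ · ♟ ♟ ♟
· ♟ · · ♟ · · ·
· · · · · · · ·
· · ♙ · · · · ·
· ♙ · · · · · ·
♙ · · ♙ ♙ ♙ ♙ ♙
♖ ♘ ♗ ♕ ♔ ♗ ♘ ♖


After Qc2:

♜ ♞ ♝ ♛ ♚ ♝ ♞ ♜
♟ · ♟ ♟ · ♟ ♟ ♟
· ♟ · · ♟ · · ·
· · · · · · · ·
· · ♙ · · · · ·
· ♙ · · · · · ·
♙ · ♕ ♙ ♙ ♙ ♙ ♙
♖ ♘ ♗ · ♔ ♗ ♘ ♖


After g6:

♜ ♞ ♝ ♛ ♚ ♝ ♞ ♜
♟ · ♟ ♟ · ♟ · ♟
· ♟ · · ♟ · ♟ ·
· · · · · · · ·
· · ♙ · · · · ·
· ♙ · · · · · ·
♙ · ♕ ♙ ♙ ♙ ♙ ♙
♖ ♘ ♗ · ♔ ♗ ♘ ♖


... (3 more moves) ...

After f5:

♜ ♞ ♝ ♛ ♚ ♝ ♞ ♜
♟ · · ♟ · · · ♟
· ♟ · · ♟ · ♟ ·
· · ♟ · · ♟ · ·
· · ♙ · · ♙ · ·
· ♙ · · · · · ·
♙ ♕ · ♙ ♙ · ♙ ♙
♖ ♘ ♗ · ♔ ♗ ♘ ♖


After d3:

♜ ♞ ♝ ♛ ♚ ♝ ♞ ♜
♟ · · ♟ · · · ♟
· ♟ · · ♟ · ♟ ·
· · ♟ · · ♟ · ·
· · ♙ · · ♙ · ·
· ♙ · ♙ · · · ·
♙ ♕ · · ♙ · ♙ ♙
♖ ♘ ♗ · ♔ ♗ ♘ ♖



  a b c d e f g h
  ─────────────────
8│♜ ♞ ♝ ♛ ♚ ♝ ♞ ♜│8
7│♟ · · ♟ · · · ♟│7
6│· ♟ · · ♟ · ♟ ·│6
5│· · ♟ · · ♟ · ·│5
4│· · ♙ · · ♙ · ·│4
3│· ♙ · ♙ · · · ·│3
2│♙ ♕ · · ♙ · ♙ ♙│2
1│♖ ♘ ♗ · ♔ ♗ ♘ ♖│1
  ─────────────────
  a b c d e f g h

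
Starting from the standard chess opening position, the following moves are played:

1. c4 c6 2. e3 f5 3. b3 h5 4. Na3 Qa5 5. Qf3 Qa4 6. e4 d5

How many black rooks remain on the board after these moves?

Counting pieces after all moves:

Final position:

  a b c d e f g h
  ─────────────────
8│♜ ♞ ♝ · ♚ ♝ ♞ ♜│8
7│♟ ♟ · · ♟ · ♟ ·│7
6│· · ♟ · · · · ·│6
5│· · · ♟ · ♟ · ♟│5
4│♛ · ♙ · ♙ · · ·│4
3│♘ ♙ · · · ♕ · ·│3
2│♙ · · ♙ · ♙ ♙ ♙│2
1│♖ · ♗ · ♔ ♗ ♘ ♖│1
  ─────────────────
  a b c d e f g h


2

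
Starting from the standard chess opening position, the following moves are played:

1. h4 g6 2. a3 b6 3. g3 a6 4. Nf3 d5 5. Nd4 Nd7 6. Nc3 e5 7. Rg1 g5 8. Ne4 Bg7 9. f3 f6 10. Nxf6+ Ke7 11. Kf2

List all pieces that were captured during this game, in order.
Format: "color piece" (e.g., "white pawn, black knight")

Tracking captures:
  Nxf6+: captured black pawn

black pawn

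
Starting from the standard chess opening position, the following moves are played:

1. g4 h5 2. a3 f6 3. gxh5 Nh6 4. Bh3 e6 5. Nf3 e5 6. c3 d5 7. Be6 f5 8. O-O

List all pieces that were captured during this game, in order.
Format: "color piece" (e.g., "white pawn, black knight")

Tracking captures:
  gxh5: captured black pawn

black pawn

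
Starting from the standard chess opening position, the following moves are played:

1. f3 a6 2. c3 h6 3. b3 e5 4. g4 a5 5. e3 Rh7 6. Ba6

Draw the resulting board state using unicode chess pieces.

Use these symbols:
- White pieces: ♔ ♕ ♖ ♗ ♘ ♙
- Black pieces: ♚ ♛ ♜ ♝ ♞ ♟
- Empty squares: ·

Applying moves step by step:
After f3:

♜ ♞ ♝ ♛ ♚ ♝ ♞ ♜
♟ ♟ ♟ ♟ ♟ ♟ ♟ ♟
· · · · · · · ·
· · · · · · · ·
· · · · · · · ·
· · · · · ♙ · ·
♙ ♙ ♙ ♙ ♙ · ♙ ♙
♖ ♘ ♗ ♕ ♔ ♗ ♘ ♖


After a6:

♜ ♞ ♝ ♛ ♚ ♝ ♞ ♜
· ♟ ♟ ♟ ♟ ♟ ♟ ♟
♟ · · · · · · ·
· · · · · · · ·
· · · · · · · ·
· · · · · ♙ · ·
♙ ♙ ♙ ♙ ♙ · ♙ ♙
♖ ♘ ♗ ♕ ♔ ♗ ♘ ♖


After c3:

♜ ♞ ♝ ♛ ♚ ♝ ♞ ♜
· ♟ ♟ ♟ ♟ ♟ ♟ ♟
♟ · · · · · · ·
· · · · · · · ·
· · · · · · · ·
· · ♙ · · ♙ · ·
♙ ♙ · ♙ ♙ · ♙ ♙
♖ ♘ ♗ ♕ ♔ ♗ ♘ ♖


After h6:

♜ ♞ ♝ ♛ ♚ ♝ ♞ ♜
· ♟ ♟ ♟ ♟ ♟ ♟ ·
♟ · · · · · · ♟
· · · · · · · ·
· · · · · · · ·
· · ♙ · · ♙ · ·
♙ ♙ · ♙ ♙ · ♙ ♙
♖ ♘ ♗ ♕ ♔ ♗ ♘ ♖


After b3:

♜ ♞ ♝ ♛ ♚ ♝ ♞ ♜
· ♟ ♟ ♟ ♟ ♟ ♟ ·
♟ · · · · · · ♟
· · · · · · · ·
· · · · · · · ·
· ♙ ♙ · · ♙ · ·
♙ · · ♙ ♙ · ♙ ♙
♖ ♘ ♗ ♕ ♔ ♗ ♘ ♖


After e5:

♜ ♞ ♝ ♛ ♚ ♝ ♞ ♜
· ♟ ♟ ♟ · ♟ ♟ ·
♟ · · · · · · ♟
· · · · ♟ · · ·
· · · · · · · ·
· ♙ ♙ · · ♙ · ·
♙ · · ♙ ♙ · ♙ ♙
♖ ♘ ♗ ♕ ♔ ♗ ♘ ♖


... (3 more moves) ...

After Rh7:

♜ ♞ ♝ ♛ ♚ ♝ ♞ ·
· ♟ ♟ ♟ · ♟ ♟ ♜
· · · · · · · ♟
♟ · · · ♟ · · ·
· · · · · · ♙ ·
· ♙ ♙ · ♙ ♙ · ·
♙ · · ♙ · · · ♙
♖ ♘ ♗ ♕ ♔ ♗ ♘ ♖


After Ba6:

♜ ♞ ♝ ♛ ♚ ♝ ♞ ·
· ♟ ♟ ♟ · ♟ ♟ ♜
♗ · · · · · · ♟
♟ · · · ♟ · · ·
· · · · · · ♙ ·
· ♙ ♙ · ♙ ♙ · ·
♙ · · ♙ · · · ♙
♖ ♘ ♗ ♕ ♔ · ♘ ♖



  a b c d e f g h
  ─────────────────
8│♜ ♞ ♝ ♛ ♚ ♝ ♞ ·│8
7│· ♟ ♟ ♟ · ♟ ♟ ♜│7
6│♗ · · · · · · ♟│6
5│♟ · · · ♟ · · ·│5
4│· · · · · · ♙ ·│4
3│· ♙ ♙ · ♙ ♙ · ·│3
2│♙ · · ♙ · · · ♙│2
1│♖ ♘ ♗ ♕ ♔ · ♘ ♖│1
  ─────────────────
  a b c d e f g h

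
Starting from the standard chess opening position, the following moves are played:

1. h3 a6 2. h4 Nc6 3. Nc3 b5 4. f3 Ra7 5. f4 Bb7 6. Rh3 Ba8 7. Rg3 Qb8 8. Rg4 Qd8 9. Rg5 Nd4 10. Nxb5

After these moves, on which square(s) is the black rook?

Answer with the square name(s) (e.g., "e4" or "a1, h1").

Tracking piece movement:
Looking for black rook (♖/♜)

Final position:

  a b c d e f g h
  ─────────────────
8│♝ · · ♛ ♚ ♝ ♞ ♜│8
7│♜ · ♟ ♟ ♟ ♟ ♟ ♟│7
6│♟ · · · · · · ·│6
5│· ♘ · · · · ♖ ·│5
4│· · · ♞ · ♙ · ♙│4
3│· · · · · · · ·│3
2│♙ ♙ ♙ ♙ ♙ · ♙ ·│2
1│♖ · ♗ ♕ ♔ ♗ ♘ ·│1
  ─────────────────
  a b c d e f g h


a7, h8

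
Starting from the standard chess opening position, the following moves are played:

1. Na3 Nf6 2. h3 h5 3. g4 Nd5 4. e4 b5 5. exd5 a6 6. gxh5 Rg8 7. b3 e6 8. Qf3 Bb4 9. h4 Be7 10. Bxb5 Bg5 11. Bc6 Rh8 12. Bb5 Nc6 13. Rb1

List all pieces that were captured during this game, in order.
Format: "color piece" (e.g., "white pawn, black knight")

Tracking captures:
  exd5: captured black knight
  gxh5: captured black pawn
  Bxb5: captured black pawn

black knight, black pawn, black pawn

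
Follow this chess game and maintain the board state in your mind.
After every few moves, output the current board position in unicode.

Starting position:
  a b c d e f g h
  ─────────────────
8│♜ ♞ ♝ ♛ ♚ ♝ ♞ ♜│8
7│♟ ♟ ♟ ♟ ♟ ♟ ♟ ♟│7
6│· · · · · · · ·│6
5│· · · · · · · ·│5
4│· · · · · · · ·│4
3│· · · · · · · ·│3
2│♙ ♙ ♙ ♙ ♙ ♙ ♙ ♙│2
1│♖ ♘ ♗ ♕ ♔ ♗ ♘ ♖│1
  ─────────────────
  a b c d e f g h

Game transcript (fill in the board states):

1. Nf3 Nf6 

  a b c d e f g h
  ─────────────────
8│♜ ♞ ♝ ♛ ♚ ♝ · ♜│8
7│♟ ♟ ♟ ♟ ♟ ♟ ♟ ♟│7
6│· · · · · ♞ · ·│6
5│· · · · · · · ·│5
4│· · · · · · · ·│4
3│· · · · · ♘ · ·│3
2│♙ ♙ ♙ ♙ ♙ ♙ ♙ ♙│2
1│♖ ♘ ♗ ♕ ♔ ♗ · ♖│1
  ─────────────────
  a b c d e f g h

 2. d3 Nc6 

  a b c d e f g h
  ─────────────────
8│♜ · ♝ ♛ ♚ ♝ · ♜│8
7│♟ ♟ ♟ ♟ ♟ ♟ ♟ ♟│7
6│· · ♞ · · ♞ · ·│6
5│· · · · · · · ·│5
4│· · · · · · · ·│4
3│· · · ♙ · ♘ · ·│3
2│♙ ♙ ♙ · ♙ ♙ ♙ ♙│2
1│♖ ♘ ♗ ♕ ♔ ♗ · ♖│1
  ─────────────────
  a b c d e f g h

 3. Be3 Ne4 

  a b c d e f g h
  ─────────────────
8│♜ · ♝ ♛ ♚ ♝ · ♜│8
7│♟ ♟ ♟ ♟ ♟ ♟ ♟ ♟│7
6│· · ♞ · · · · ·│6
5│· · · · · · · ·│5
4│· · · · ♞ · · ·│4
3│· · · ♙ ♗ ♘ · ·│3
2│♙ ♙ ♙ · ♙ ♙ ♙ ♙│2
1│♖ ♘ · ♕ ♔ ♗ · ♖│1
  ─────────────────
  a b c d e f g h

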